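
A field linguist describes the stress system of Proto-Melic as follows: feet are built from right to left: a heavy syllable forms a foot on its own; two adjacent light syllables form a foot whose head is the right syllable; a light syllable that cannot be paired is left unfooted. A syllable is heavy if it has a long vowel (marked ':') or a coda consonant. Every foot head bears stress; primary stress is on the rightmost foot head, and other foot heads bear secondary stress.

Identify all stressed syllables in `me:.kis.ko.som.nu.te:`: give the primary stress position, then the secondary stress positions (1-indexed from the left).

Weights: 1 me: H, 2 kis H, 3 ko L, 4 som H, 5 nu L, 6 te: H.
Parse right to left (heavy = foot alone; LL = one foot; stranded L unfooted): (ˈme:) (ˈkis) ko (ˈsom) nu (ˈte:).
Foot heads: 1, 2, 4, 6.
Primary stress on the rightmost head = syllable 6.
Secondary stress on 1, 2, 4: ˌme:.ˌkis.ko.ˌsom.nu.ˈte:.

primary 6, secondary 1, 2, 4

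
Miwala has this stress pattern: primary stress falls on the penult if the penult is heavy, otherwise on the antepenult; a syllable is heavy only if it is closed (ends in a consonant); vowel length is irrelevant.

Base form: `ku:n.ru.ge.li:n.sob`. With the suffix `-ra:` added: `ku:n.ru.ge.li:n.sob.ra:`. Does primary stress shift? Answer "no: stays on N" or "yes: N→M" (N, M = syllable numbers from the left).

Base `ku:n.ru.ge.li:n.sob` (5 syllables):
  Weights: 3 ge L, 4 li:n H, 5 sob H.
  The penult (syllable 4, li:n) is heavy, so it takes stress.
  → primary stress on syllable 4.
Suffixed `ku:n.ru.ge.li:n.sob.ra:` (6 syllables):
  Weights: 4 li:n H, 5 sob H, 6 ra: L.
  The penult (syllable 5, sob) is heavy, so it takes stress.
  → primary stress on syllable 5.

yes: 4→5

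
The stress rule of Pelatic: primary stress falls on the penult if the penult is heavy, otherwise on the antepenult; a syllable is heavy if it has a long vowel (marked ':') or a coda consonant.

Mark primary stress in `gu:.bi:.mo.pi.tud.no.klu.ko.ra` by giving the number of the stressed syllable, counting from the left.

7

Weights: 7 klu L, 8 ko L, 9 ra L.
The penult (syllable 8, ko) is light, so stress falls on the antepenult (syllable 7, klu).
Primary stress: syllable 7 → gu:.bi:.mo.pi.tud.no.ˈklu.ko.ra.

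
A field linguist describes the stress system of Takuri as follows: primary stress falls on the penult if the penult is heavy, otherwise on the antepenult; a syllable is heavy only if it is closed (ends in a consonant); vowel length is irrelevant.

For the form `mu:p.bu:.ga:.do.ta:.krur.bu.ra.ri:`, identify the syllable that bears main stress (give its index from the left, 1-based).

7

Weights: 7 bu L, 8 ra L, 9 ri: L.
The penult (syllable 8, ra) is light, so stress falls on the antepenult (syllable 7, bu).
Primary stress: syllable 7 → mu:p.bu:.ga:.do.ta:.krur.ˈbu.ra.ri:.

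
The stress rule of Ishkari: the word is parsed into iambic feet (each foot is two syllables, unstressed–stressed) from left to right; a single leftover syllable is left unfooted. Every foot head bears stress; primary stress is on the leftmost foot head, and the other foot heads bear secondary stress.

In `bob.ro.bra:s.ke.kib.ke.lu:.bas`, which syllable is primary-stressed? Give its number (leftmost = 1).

Parse left to right into iambic (σˈσ) feet: (bob.ˈro) (bra:s.ˈke) (kib.ˈke) (lu:.ˈbas).
Foot heads (stressed positions): 2, 4, 6, 8.
End Rule Leftmost: primary stress on the leftmost head = syllable 2.
Primary stress: syllable 2 → bob.ˈro.bra:s.ke.kib.ke.lu:.bas.

2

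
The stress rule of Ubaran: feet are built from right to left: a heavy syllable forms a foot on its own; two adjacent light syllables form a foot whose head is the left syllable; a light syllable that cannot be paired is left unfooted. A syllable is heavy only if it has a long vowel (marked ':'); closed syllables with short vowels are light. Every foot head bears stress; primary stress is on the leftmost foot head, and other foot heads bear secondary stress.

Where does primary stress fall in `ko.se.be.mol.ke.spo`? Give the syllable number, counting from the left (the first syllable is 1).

1

Weights: 1 ko L, 2 se L, 3 be L, 4 mol L, 5 ke L, 6 spo L.
Parse right to left (heavy = foot alone; LL = one foot; stranded L unfooted): (ˈko.se) (ˈbe.mol) (ˈke.spo).
Foot heads: 1, 3, 5.
Primary stress on the leftmost head = syllable 1.
Primary stress: syllable 1 → ˈko.se.be.mol.ke.spo.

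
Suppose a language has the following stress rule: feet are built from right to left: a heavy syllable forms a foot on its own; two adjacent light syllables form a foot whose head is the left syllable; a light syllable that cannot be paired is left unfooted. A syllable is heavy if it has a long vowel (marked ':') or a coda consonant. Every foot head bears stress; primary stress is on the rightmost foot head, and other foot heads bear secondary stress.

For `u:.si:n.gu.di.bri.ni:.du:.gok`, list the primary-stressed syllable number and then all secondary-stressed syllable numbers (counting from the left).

Weights: 1 u: H, 2 si:n H, 3 gu L, 4 di L, 5 bri L, 6 ni: H, 7 du: H, 8 gok H.
Parse right to left (heavy = foot alone; LL = one foot; stranded L unfooted): (ˈu:) (ˈsi:n) gu (ˈdi.bri) (ˈni:) (ˈdu:) (ˈgok).
Foot heads: 1, 2, 4, 6, 7, 8.
Primary stress on the rightmost head = syllable 8.
Secondary stress on 1, 2, 4, 6, 7: ˌu:.ˌsi:n.gu.ˌdi.bri.ˌni:.ˌdu:.ˈgok.

primary 8, secondary 1, 2, 4, 6, 7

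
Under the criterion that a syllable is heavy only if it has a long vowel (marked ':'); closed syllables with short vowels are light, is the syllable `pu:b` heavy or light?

heavy

`pu:b`: long vowel, closed (coda /b/). Long vowel → heavy.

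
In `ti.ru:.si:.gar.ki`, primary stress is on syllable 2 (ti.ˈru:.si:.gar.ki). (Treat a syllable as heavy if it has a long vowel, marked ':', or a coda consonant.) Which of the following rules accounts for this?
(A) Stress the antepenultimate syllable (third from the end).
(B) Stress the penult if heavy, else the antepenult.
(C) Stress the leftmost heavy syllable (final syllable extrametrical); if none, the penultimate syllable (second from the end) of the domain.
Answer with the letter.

C

Rule A → syllable 3 (observed: 2).
Rule B → syllable 4 (observed: 2).
Rule C → syllable 2 ✓.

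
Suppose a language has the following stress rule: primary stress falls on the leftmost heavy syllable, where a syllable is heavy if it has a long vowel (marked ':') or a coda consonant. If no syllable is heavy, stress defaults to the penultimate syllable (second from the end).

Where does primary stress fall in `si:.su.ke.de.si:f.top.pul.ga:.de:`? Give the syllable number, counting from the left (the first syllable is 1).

Weights: 1 si: H, 2 su L, 3 ke L, 4 de L, 5 si:f H, 6 top H, 7 pul H, 8 ga: H, 9 de: H.
Heavy syllables in the domain: 1, 5, 6, 7, 8, 9. The leftmost is syllable 1 (si:).
Primary stress: syllable 1 → ˈsi:.su.ke.de.si:f.top.pul.ga:.de:.

1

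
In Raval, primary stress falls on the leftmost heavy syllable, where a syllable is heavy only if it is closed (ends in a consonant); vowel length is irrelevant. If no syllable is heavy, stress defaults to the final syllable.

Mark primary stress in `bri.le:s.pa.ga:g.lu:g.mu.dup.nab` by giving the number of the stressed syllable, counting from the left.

Weights: 1 bri L, 2 le:s H, 3 pa L, 4 ga:g H, 5 lu:g H, 6 mu L, 7 dup H, 8 nab H.
Heavy syllables in the domain: 2, 4, 5, 7, 8. The leftmost is syllable 2 (le:s).
Primary stress: syllable 2 → bri.ˈle:s.pa.ga:g.lu:g.mu.dup.nab.

2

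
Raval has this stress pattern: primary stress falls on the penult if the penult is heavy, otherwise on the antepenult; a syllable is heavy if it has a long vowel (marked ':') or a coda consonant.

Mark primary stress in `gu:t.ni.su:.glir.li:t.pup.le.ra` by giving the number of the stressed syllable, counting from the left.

Weights: 6 pup H, 7 le L, 8 ra L.
The penult (syllable 7, le) is light, so stress falls on the antepenult (syllable 6, pup).
Primary stress: syllable 6 → gu:t.ni.su:.glir.li:t.ˈpup.le.ra.

6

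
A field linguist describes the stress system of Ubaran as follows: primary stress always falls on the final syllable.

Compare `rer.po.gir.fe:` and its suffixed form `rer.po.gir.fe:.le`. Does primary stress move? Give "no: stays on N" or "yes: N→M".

Base `rer.po.gir.fe:` (4 syllables):
  The word has 4 syllables; the final syllable is syllable 4 (fe:).
  → primary stress on syllable 4.
Suffixed `rer.po.gir.fe:.le` (5 syllables):
  The word has 5 syllables; the final syllable is syllable 5 (le).
  → primary stress on syllable 5.

yes: 4→5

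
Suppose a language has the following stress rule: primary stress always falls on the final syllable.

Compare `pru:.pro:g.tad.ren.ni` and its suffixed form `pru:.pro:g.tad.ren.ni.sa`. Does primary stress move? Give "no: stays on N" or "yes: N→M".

yes: 5→6

Base `pru:.pro:g.tad.ren.ni` (5 syllables):
  The word has 5 syllables; the final syllable is syllable 5 (ni).
  → primary stress on syllable 5.
Suffixed `pru:.pro:g.tad.ren.ni.sa` (6 syllables):
  The word has 6 syllables; the final syllable is syllable 6 (sa).
  → primary stress on syllable 6.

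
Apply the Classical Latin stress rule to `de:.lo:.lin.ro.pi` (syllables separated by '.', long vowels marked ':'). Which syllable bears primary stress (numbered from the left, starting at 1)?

Classical Latin: stress the penult if heavy (long vowel or closed), else the antepenult.
Weights: 3 lin H, 4 ro L, 5 pi L.
The penult (syllable 4, ro) is light, so stress falls on the antepenult (syllable 3, lin).
Stress on syllable 3: de:.lo:.ˈlin.ro.pi.

3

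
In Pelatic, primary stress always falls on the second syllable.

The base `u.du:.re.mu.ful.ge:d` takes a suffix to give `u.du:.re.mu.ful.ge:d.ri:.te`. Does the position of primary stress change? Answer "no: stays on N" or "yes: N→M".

Base `u.du:.re.mu.ful.ge:d` (6 syllables):
  The word has 6 syllables; the second syllable is syllable 2 (du:).
  → primary stress on syllable 2.
Suffixed `u.du:.re.mu.ful.ge:d.ri:.te` (8 syllables):
  The word has 8 syllables; the second syllable is syllable 2 (du:).
  → primary stress on syllable 2.

no: stays on 2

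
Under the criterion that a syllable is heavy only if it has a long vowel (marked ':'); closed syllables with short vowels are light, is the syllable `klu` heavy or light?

light

`klu`: short vowel, open (no coda). Short vowel → light.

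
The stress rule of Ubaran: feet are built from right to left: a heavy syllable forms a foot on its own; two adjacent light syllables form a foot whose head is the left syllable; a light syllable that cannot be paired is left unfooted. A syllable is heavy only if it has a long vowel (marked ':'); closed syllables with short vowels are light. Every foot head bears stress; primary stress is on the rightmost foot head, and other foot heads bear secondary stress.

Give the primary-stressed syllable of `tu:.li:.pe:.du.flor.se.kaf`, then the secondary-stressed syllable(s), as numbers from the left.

primary 6, secondary 1, 2, 3, 4

Weights: 1 tu: H, 2 li: H, 3 pe: H, 4 du L, 5 flor L, 6 se L, 7 kaf L.
Parse right to left (heavy = foot alone; LL = one foot; stranded L unfooted): (ˈtu:) (ˈli:) (ˈpe:) (ˈdu.flor) (ˈse.kaf).
Foot heads: 1, 2, 3, 4, 6.
Primary stress on the rightmost head = syllable 6.
Secondary stress on 1, 2, 3, 4: ˌtu:.ˌli:.ˌpe:.ˌdu.flor.ˈse.kaf.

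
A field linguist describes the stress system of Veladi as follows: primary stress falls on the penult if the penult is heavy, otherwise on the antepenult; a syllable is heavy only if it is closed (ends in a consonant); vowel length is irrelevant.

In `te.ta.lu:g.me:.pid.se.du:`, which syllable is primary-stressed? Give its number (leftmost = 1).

Weights: 5 pid H, 6 se L, 7 du: L.
The penult (syllable 6, se) is light, so stress falls on the antepenult (syllable 5, pid).
Primary stress: syllable 5 → te.ta.lu:g.me:.ˈpid.se.du:.

5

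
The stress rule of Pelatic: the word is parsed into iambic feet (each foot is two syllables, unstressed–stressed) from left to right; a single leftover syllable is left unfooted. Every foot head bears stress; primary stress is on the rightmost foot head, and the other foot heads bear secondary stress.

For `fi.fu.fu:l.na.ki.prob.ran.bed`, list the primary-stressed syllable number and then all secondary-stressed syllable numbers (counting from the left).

Parse left to right into iambic (σˈσ) feet: (fi.ˈfu) (fu:l.ˈna) (ki.ˈprob) (ran.ˈbed).
Foot heads (stressed positions): 2, 4, 6, 8.
End Rule Rightmost: primary stress on the rightmost head = syllable 8.
Secondary stress on 2, 4, 6: fi.ˌfu.fu:l.ˌna.ki.ˌprob.ran.ˈbed.

primary 8, secondary 2, 4, 6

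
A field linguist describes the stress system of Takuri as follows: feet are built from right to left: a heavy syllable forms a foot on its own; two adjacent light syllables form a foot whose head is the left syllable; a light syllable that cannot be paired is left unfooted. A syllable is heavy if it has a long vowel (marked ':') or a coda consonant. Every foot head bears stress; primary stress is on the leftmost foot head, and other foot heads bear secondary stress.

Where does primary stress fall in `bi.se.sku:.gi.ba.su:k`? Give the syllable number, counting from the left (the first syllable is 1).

1

Weights: 1 bi L, 2 se L, 3 sku: H, 4 gi L, 5 ba L, 6 su:k H.
Parse right to left (heavy = foot alone; LL = one foot; stranded L unfooted): (ˈbi.se) (ˈsku:) (ˈgi.ba) (ˈsu:k).
Foot heads: 1, 3, 4, 6.
Primary stress on the leftmost head = syllable 1.
Primary stress: syllable 1 → ˈbi.se.sku:.gi.ba.su:k.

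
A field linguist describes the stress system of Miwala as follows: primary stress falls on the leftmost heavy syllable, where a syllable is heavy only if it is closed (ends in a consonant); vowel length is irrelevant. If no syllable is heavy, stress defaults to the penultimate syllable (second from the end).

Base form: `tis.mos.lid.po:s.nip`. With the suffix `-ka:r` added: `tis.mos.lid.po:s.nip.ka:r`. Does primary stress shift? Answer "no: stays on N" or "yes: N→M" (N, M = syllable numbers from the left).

Base `tis.mos.lid.po:s.nip` (5 syllables):
  Weights: 1 tis H, 2 mos H, 3 lid H, 4 po:s H, 5 nip H.
  Heavy syllables in the domain: 1, 2, 3, 4, 5. The leftmost is syllable 1 (tis).
  → primary stress on syllable 1.
Suffixed `tis.mos.lid.po:s.nip.ka:r` (6 syllables):
  Weights: 1 tis H, 2 mos H, 3 lid H, 4 po:s H, 5 nip H, 6 ka:r H.
  Heavy syllables in the domain: 1, 2, 3, 4, 5, 6. The leftmost is syllable 1 (tis).
  → primary stress on syllable 1.

no: stays on 1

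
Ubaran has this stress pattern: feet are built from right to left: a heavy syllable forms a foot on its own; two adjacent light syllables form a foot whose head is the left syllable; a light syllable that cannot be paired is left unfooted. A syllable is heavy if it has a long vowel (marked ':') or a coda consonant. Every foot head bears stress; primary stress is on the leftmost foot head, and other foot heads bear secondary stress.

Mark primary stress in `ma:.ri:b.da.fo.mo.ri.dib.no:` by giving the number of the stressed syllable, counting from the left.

Weights: 1 ma: H, 2 ri:b H, 3 da L, 4 fo L, 5 mo L, 6 ri L, 7 dib H, 8 no: H.
Parse right to left (heavy = foot alone; LL = one foot; stranded L unfooted): (ˈma:) (ˈri:b) (ˈda.fo) (ˈmo.ri) (ˈdib) (ˈno:).
Foot heads: 1, 2, 3, 5, 7, 8.
Primary stress on the leftmost head = syllable 1.
Primary stress: syllable 1 → ˈma:.ri:b.da.fo.mo.ri.dib.no:.

1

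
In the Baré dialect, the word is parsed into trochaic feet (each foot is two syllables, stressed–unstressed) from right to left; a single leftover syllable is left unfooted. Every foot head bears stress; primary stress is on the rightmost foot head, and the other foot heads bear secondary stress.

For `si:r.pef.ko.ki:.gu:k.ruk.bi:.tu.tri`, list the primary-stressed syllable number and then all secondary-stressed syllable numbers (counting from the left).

primary 8, secondary 2, 4, 6

Parse right to left into trochaic (ˈσσ) feet: si:r (ˈpef.ko) (ˈki:.gu:k) (ˈruk.bi:) (ˈtu.tri). Syllable 1 is left unfooted.
Foot heads (stressed positions): 2, 4, 6, 8.
End Rule Rightmost: primary stress on the rightmost head = syllable 8.
Secondary stress on 2, 4, 6: si:r.ˌpef.ko.ˌki:.gu:k.ˌruk.bi:.ˈtu.tri.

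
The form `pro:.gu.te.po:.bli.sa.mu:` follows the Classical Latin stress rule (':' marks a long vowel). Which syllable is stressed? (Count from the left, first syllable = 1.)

Classical Latin: stress the penult if heavy (long vowel or closed), else the antepenult.
Weights: 5 bli L, 6 sa L, 7 mu: H.
The penult (syllable 6, sa) is light, so stress falls on the antepenult (syllable 5, bli).
Stress on syllable 5: pro:.gu.te.po:.ˈbli.sa.mu:.

5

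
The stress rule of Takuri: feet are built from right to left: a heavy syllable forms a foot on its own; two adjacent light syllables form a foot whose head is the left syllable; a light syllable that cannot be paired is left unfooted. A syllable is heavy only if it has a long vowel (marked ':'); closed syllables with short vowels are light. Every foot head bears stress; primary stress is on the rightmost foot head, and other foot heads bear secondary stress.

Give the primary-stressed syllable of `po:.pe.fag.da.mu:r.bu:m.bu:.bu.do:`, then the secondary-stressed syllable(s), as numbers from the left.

Weights: 1 po: H, 2 pe L, 3 fag L, 4 da L, 5 mu:r H, 6 bu:m H, 7 bu: H, 8 bu L, 9 do: H.
Parse right to left (heavy = foot alone; LL = one foot; stranded L unfooted): (ˈpo:) pe (ˈfag.da) (ˈmu:r) (ˈbu:m) (ˈbu:) bu (ˈdo:).
Foot heads: 1, 3, 5, 6, 7, 9.
Primary stress on the rightmost head = syllable 9.
Secondary stress on 1, 3, 5, 6, 7: ˌpo:.pe.ˌfag.da.ˌmu:r.ˌbu:m.ˌbu:.bu.ˈdo:.

primary 9, secondary 1, 3, 5, 6, 7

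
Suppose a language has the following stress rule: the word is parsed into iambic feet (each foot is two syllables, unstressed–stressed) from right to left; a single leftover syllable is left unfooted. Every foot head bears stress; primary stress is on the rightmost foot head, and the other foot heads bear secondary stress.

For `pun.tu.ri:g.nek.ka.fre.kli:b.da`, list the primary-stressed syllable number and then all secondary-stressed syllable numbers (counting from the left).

primary 8, secondary 2, 4, 6

Parse right to left into iambic (σˈσ) feet: (pun.ˈtu) (ri:g.ˈnek) (ka.ˈfre) (kli:b.ˈda).
Foot heads (stressed positions): 2, 4, 6, 8.
End Rule Rightmost: primary stress on the rightmost head = syllable 8.
Secondary stress on 2, 4, 6: pun.ˌtu.ri:g.ˌnek.ka.ˌfre.kli:b.ˈda.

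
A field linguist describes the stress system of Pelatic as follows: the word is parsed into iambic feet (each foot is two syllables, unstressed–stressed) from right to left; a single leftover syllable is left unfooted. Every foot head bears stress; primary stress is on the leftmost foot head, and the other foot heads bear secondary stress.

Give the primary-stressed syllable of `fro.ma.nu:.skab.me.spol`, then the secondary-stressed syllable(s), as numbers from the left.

primary 2, secondary 4, 6

Parse right to left into iambic (σˈσ) feet: (fro.ˈma) (nu:.ˈskab) (me.ˈspol).
Foot heads (stressed positions): 2, 4, 6.
End Rule Leftmost: primary stress on the leftmost head = syllable 2.
Secondary stress on 4, 6: fro.ˈma.nu:.ˌskab.me.ˌspol.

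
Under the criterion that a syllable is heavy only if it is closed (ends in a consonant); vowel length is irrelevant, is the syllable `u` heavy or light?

light

`u`: short vowel, open (no coda). Open (no coda) → light.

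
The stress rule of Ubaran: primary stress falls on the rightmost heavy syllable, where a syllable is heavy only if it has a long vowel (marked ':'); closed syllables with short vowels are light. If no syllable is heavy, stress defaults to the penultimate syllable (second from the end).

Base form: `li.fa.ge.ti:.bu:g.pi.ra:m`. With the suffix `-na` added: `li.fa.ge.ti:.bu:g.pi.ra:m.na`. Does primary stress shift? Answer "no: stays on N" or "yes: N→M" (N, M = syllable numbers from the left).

no: stays on 7

Base `li.fa.ge.ti:.bu:g.pi.ra:m` (7 syllables):
  Weights: 1 li L, 2 fa L, 3 ge L, 4 ti: H, 5 bu:g H, 6 pi L, 7 ra:m H.
  Heavy syllables in the domain: 4, 5, 7. The rightmost is syllable 7 (ra:m).
  → primary stress on syllable 7.
Suffixed `li.fa.ge.ti:.bu:g.pi.ra:m.na` (8 syllables):
  Weights: 1 li L, 2 fa L, 3 ge L, 4 ti: H, 5 bu:g H, 6 pi L, 7 ra:m H, 8 na L.
  Heavy syllables in the domain: 4, 5, 7. The rightmost is syllable 7 (ra:m).
  → primary stress on syllable 7.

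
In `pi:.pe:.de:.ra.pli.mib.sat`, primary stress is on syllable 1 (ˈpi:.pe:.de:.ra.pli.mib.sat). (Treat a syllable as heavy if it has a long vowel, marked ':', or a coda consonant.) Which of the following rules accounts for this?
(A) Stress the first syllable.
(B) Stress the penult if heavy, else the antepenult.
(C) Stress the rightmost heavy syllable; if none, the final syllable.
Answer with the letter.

A

Rule A → syllable 1 ✓.
Rule B → syllable 6 (observed: 1).
Rule C → syllable 7 (observed: 1).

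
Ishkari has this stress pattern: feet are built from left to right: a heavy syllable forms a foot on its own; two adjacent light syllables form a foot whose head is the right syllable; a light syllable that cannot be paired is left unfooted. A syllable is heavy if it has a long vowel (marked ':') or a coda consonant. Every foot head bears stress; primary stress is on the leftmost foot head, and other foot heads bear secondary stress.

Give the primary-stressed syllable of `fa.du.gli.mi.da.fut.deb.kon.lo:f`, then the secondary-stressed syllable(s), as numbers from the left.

primary 2, secondary 4, 6, 7, 8, 9

Weights: 1 fa L, 2 du L, 3 gli L, 4 mi L, 5 da L, 6 fut H, 7 deb H, 8 kon H, 9 lo:f H.
Parse left to right (heavy = foot alone; LL = one foot; stranded L unfooted): (fa.ˈdu) (gli.ˈmi) da (ˈfut) (ˈdeb) (ˈkon) (ˈlo:f).
Foot heads: 2, 4, 6, 7, 8, 9.
Primary stress on the leftmost head = syllable 2.
Secondary stress on 4, 6, 7, 8, 9: fa.ˈdu.gli.ˌmi.da.ˌfut.ˌdeb.ˌkon.ˌlo:f.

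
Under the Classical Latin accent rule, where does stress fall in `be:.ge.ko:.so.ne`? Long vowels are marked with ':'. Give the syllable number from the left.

Classical Latin: stress the penult if heavy (long vowel or closed), else the antepenult.
Weights: 3 ko: H, 4 so L, 5 ne L.
The penult (syllable 4, so) is light, so stress falls on the antepenult (syllable 3, ko:).
Stress on syllable 3: be:.ge.ˈko:.so.ne.

3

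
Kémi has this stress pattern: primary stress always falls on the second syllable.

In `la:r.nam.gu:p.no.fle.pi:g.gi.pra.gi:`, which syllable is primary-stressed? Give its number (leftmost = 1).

2

The word has 9 syllables; the second syllable is syllable 2 (nam).
Primary stress: syllable 2 → la:r.ˈnam.gu:p.no.fle.pi:g.gi.pra.gi:.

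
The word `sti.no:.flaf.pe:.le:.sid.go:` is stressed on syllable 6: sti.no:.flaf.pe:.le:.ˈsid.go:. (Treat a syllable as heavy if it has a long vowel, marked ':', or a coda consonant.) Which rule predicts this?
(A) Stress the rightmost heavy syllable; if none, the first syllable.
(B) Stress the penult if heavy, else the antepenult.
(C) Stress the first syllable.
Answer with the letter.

B

Rule A → syllable 7 (observed: 6).
Rule B → syllable 6 ✓.
Rule C → syllable 1 (observed: 6).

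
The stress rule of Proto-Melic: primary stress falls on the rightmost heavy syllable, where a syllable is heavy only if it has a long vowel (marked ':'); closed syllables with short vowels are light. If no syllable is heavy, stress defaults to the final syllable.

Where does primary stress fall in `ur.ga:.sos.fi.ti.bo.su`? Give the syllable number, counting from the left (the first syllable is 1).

Weights: 1 ur L, 2 ga: H, 3 sos L, 4 fi L, 5 ti L, 6 bo L, 7 su L.
Heavy syllables in the domain: 2. The rightmost is syllable 2 (ga:).
Primary stress: syllable 2 → ur.ˈga:.sos.fi.ti.bo.su.

2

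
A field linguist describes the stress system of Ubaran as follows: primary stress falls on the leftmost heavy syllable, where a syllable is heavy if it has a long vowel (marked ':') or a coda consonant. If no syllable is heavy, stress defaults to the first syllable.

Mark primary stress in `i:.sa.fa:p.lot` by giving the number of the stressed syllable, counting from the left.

Weights: 1 i: H, 2 sa L, 3 fa:p H, 4 lot H.
Heavy syllables in the domain: 1, 3, 4. The leftmost is syllable 1 (i:).
Primary stress: syllable 1 → ˈi:.sa.fa:p.lot.

1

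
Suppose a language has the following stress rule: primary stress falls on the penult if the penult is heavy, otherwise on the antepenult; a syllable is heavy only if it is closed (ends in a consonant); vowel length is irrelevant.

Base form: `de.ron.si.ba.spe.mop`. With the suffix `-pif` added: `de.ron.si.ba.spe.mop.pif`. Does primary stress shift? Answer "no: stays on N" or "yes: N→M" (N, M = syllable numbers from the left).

yes: 4→6

Base `de.ron.si.ba.spe.mop` (6 syllables):
  Weights: 4 ba L, 5 spe L, 6 mop H.
  The penult (syllable 5, spe) is light, so stress falls on the antepenult (syllable 4, ba).
  → primary stress on syllable 4.
Suffixed `de.ron.si.ba.spe.mop.pif` (7 syllables):
  Weights: 5 spe L, 6 mop H, 7 pif H.
  The penult (syllable 6, mop) is heavy, so it takes stress.
  → primary stress on syllable 6.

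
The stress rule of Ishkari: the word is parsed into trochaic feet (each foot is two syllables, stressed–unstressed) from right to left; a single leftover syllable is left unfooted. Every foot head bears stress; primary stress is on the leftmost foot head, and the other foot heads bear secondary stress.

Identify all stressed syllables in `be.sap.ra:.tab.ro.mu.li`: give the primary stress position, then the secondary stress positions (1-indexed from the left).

primary 2, secondary 4, 6

Parse right to left into trochaic (ˈσσ) feet: be (ˈsap.ra:) (ˈtab.ro) (ˈmu.li). Syllable 1 is left unfooted.
Foot heads (stressed positions): 2, 4, 6.
End Rule Leftmost: primary stress on the leftmost head = syllable 2.
Secondary stress on 4, 6: be.ˈsap.ra:.ˌtab.ro.ˌmu.li.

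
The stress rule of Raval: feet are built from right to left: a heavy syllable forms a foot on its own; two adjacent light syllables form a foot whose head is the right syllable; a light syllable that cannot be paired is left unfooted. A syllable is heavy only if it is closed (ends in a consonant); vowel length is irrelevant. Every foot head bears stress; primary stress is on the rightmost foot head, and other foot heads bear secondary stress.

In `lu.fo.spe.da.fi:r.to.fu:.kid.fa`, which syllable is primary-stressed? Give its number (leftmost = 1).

8

Weights: 1 lu L, 2 fo L, 3 spe L, 4 da L, 5 fi:r H, 6 to L, 7 fu: L, 8 kid H, 9 fa L.
Parse right to left (heavy = foot alone; LL = one foot; stranded L unfooted): (lu.ˈfo) (spe.ˈda) (ˈfi:r) (to.ˈfu:) (ˈkid) fa.
Foot heads: 2, 4, 5, 7, 8.
Primary stress on the rightmost head = syllable 8.
Primary stress: syllable 8 → lu.fo.spe.da.fi:r.to.fu:.ˈkid.fa.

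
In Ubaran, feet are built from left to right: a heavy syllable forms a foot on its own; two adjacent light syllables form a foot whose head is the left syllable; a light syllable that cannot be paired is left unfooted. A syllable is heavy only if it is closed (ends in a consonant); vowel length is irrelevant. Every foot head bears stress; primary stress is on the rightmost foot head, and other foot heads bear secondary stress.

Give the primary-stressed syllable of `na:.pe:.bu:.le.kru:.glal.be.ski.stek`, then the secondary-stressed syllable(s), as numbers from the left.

Weights: 1 na: L, 2 pe: L, 3 bu: L, 4 le L, 5 kru: L, 6 glal H, 7 be L, 8 ski L, 9 stek H.
Parse left to right (heavy = foot alone; LL = one foot; stranded L unfooted): (ˈna:.pe:) (ˈbu:.le) kru: (ˈglal) (ˈbe.ski) (ˈstek).
Foot heads: 1, 3, 6, 7, 9.
Primary stress on the rightmost head = syllable 9.
Secondary stress on 1, 3, 6, 7: ˌna:.pe:.ˌbu:.le.kru:.ˌglal.ˌbe.ski.ˈstek.

primary 9, secondary 1, 3, 6, 7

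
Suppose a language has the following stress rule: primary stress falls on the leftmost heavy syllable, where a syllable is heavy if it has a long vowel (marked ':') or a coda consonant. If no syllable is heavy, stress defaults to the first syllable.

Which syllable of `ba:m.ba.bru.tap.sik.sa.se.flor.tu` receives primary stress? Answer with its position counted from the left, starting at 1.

Weights: 1 ba:m H, 2 ba L, 3 bru L, 4 tap H, 5 sik H, 6 sa L, 7 se L, 8 flor H, 9 tu L.
Heavy syllables in the domain: 1, 4, 5, 8. The leftmost is syllable 1 (ba:m).
Primary stress: syllable 1 → ˈba:m.ba.bru.tap.sik.sa.se.flor.tu.

1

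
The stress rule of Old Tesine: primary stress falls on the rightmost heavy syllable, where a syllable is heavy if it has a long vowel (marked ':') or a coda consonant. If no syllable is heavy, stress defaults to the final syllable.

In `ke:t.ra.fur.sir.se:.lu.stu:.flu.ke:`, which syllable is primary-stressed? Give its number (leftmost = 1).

Weights: 1 ke:t H, 2 ra L, 3 fur H, 4 sir H, 5 se: H, 6 lu L, 7 stu: H, 8 flu L, 9 ke: H.
Heavy syllables in the domain: 1, 3, 4, 5, 7, 9. The rightmost is syllable 9 (ke:).
Primary stress: syllable 9 → ke:t.ra.fur.sir.se:.lu.stu:.flu.ˈke:.

9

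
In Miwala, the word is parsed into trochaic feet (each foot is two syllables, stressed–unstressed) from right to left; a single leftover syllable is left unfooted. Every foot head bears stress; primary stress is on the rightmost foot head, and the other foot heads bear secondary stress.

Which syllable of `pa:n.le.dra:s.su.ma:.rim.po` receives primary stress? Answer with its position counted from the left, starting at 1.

Parse right to left into trochaic (ˈσσ) feet: pa:n (ˈle.dra:s) (ˈsu.ma:) (ˈrim.po). Syllable 1 is left unfooted.
Foot heads (stressed positions): 2, 4, 6.
End Rule Rightmost: primary stress on the rightmost head = syllable 6.
Primary stress: syllable 6 → pa:n.le.dra:s.su.ma:.ˈrim.po.

6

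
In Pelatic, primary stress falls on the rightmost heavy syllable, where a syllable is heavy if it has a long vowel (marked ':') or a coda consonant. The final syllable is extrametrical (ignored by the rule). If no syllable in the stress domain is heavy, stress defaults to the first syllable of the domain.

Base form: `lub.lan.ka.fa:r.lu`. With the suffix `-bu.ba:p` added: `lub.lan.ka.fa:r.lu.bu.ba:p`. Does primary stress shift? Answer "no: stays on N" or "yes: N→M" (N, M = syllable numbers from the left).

Base `lub.lan.ka.fa:r.lu` (5 syllables):
  The final syllable (5, lu) is extrametrical; the stress domain is syllables 1–4.
  Weights: 1 lub H, 2 lan H, 3 ka L, 4 fa:r H.
  Heavy syllables in the domain: 1, 2, 4. The rightmost is syllable 4 (fa:r).
  → primary stress on syllable 4.
Suffixed `lub.lan.ka.fa:r.lu.bu.ba:p` (7 syllables):
  The final syllable (7, ba:p) is extrametrical; the stress domain is syllables 1–6.
  Weights: 1 lub H, 2 lan H, 3 ka L, 4 fa:r H, 5 lu L, 6 bu L.
  Heavy syllables in the domain: 1, 2, 4. The rightmost is syllable 4 (fa:r).
  → primary stress on syllable 4.

no: stays on 4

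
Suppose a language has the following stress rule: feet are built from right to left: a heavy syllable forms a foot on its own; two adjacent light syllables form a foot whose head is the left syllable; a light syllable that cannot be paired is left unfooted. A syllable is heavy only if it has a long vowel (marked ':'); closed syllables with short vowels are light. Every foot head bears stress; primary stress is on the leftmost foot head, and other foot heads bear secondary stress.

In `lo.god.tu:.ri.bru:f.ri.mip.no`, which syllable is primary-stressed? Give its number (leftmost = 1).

Weights: 1 lo L, 2 god L, 3 tu: H, 4 ri L, 5 bru:f H, 6 ri L, 7 mip L, 8 no L.
Parse right to left (heavy = foot alone; LL = one foot; stranded L unfooted): (ˈlo.god) (ˈtu:) ri (ˈbru:f) ri (ˈmip.no).
Foot heads: 1, 3, 5, 7.
Primary stress on the leftmost head = syllable 1.
Primary stress: syllable 1 → ˈlo.god.tu:.ri.bru:f.ri.mip.no.

1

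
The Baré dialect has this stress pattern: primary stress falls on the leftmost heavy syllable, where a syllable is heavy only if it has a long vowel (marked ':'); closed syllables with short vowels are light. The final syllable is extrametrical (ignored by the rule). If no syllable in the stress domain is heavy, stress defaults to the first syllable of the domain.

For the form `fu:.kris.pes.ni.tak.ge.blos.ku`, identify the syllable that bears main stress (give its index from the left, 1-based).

1

The final syllable (8, ku) is extrametrical; the stress domain is syllables 1–7.
Weights: 1 fu: H, 2 kris L, 3 pes L, 4 ni L, 5 tak L, 6 ge L, 7 blos L.
Heavy syllables in the domain: 1. The leftmost is syllable 1 (fu:).
Primary stress: syllable 1 → ˈfu:.kris.pes.ni.tak.ge.blos.ku.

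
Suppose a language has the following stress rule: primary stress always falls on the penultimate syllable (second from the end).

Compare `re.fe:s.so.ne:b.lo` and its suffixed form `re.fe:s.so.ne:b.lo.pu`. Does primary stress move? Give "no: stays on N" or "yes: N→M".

yes: 4→5

Base `re.fe:s.so.ne:b.lo` (5 syllables):
  The word has 5 syllables; the penultimate syllable (second from the end) is syllable 4 (ne:b).
  → primary stress on syllable 4.
Suffixed `re.fe:s.so.ne:b.lo.pu` (6 syllables):
  The word has 6 syllables; the penultimate syllable (second from the end) is syllable 5 (lo).
  → primary stress on syllable 5.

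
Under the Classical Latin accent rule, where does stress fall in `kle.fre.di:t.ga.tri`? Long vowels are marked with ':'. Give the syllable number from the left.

Classical Latin: stress the penult if heavy (long vowel or closed), else the antepenult.
Weights: 3 di:t H, 4 ga L, 5 tri L.
The penult (syllable 4, ga) is light, so stress falls on the antepenult (syllable 3, di:t).
Stress on syllable 3: kle.fre.ˈdi:t.ga.tri.

3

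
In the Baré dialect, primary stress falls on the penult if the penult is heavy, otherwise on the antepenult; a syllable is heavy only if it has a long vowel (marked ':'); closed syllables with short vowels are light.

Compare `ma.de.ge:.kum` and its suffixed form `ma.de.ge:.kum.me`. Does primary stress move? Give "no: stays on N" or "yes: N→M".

no: stays on 3

Base `ma.de.ge:.kum` (4 syllables):
  Weights: 2 de L, 3 ge: H, 4 kum L.
  The penult (syllable 3, ge:) is heavy, so it takes stress.
  → primary stress on syllable 3.
Suffixed `ma.de.ge:.kum.me` (5 syllables):
  Weights: 3 ge: H, 4 kum L, 5 me L.
  The penult (syllable 4, kum) is light, so stress falls on the antepenult (syllable 3, ge:).
  → primary stress on syllable 3.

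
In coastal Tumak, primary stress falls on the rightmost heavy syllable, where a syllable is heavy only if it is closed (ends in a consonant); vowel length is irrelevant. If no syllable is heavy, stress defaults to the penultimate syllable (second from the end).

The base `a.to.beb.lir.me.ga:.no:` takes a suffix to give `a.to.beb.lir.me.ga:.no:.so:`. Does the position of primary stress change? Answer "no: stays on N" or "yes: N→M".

Base `a.to.beb.lir.me.ga:.no:` (7 syllables):
  Weights: 1 a L, 2 to L, 3 beb H, 4 lir H, 5 me L, 6 ga: L, 7 no: L.
  Heavy syllables in the domain: 3, 4. The rightmost is syllable 4 (lir).
  → primary stress on syllable 4.
Suffixed `a.to.beb.lir.me.ga:.no:.so:` (8 syllables):
  Weights: 1 a L, 2 to L, 3 beb H, 4 lir H, 5 me L, 6 ga: L, 7 no: L, 8 so: L.
  Heavy syllables in the domain: 3, 4. The rightmost is syllable 4 (lir).
  → primary stress on syllable 4.

no: stays on 4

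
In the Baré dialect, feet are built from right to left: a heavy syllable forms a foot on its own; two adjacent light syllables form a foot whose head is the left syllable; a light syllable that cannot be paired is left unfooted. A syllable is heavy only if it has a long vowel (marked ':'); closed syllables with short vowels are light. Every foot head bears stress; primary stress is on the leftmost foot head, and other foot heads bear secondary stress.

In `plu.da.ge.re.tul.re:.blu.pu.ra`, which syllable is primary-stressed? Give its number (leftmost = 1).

2

Weights: 1 plu L, 2 da L, 3 ge L, 4 re L, 5 tul L, 6 re: H, 7 blu L, 8 pu L, 9 ra L.
Parse right to left (heavy = foot alone; LL = one foot; stranded L unfooted): plu (ˈda.ge) (ˈre.tul) (ˈre:) blu (ˈpu.ra).
Foot heads: 2, 4, 6, 8.
Primary stress on the leftmost head = syllable 2.
Primary stress: syllable 2 → plu.ˈda.ge.re.tul.re:.blu.pu.ra.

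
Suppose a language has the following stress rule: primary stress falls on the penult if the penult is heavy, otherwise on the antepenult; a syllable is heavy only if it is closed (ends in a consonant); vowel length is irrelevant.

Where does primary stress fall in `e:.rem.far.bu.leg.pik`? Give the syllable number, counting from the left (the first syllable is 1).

Weights: 4 bu L, 5 leg H, 6 pik H.
The penult (syllable 5, leg) is heavy, so it takes stress.
Primary stress: syllable 5 → e:.rem.far.bu.ˈleg.pik.

5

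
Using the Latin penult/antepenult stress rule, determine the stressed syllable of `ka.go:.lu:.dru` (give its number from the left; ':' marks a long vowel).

Classical Latin: stress the penult if heavy (long vowel or closed), else the antepenult.
Weights: 2 go: H, 3 lu: H, 4 dru L.
The penult (syllable 3, lu:) is heavy, so it takes stress.
Stress on syllable 3: ka.go:.ˈlu:.dru.

3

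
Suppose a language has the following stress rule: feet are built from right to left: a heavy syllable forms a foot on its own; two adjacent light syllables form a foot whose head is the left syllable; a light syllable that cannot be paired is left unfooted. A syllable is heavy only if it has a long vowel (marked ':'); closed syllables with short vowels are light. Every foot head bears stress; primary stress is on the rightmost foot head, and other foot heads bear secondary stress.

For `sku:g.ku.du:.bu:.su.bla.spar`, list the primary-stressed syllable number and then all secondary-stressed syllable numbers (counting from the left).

Weights: 1 sku:g H, 2 ku L, 3 du: H, 4 bu: H, 5 su L, 6 bla L, 7 spar L.
Parse right to left (heavy = foot alone; LL = one foot; stranded L unfooted): (ˈsku:g) ku (ˈdu:) (ˈbu:) su (ˈbla.spar).
Foot heads: 1, 3, 4, 6.
Primary stress on the rightmost head = syllable 6.
Secondary stress on 1, 3, 4: ˌsku:g.ku.ˌdu:.ˌbu:.su.ˈbla.spar.

primary 6, secondary 1, 3, 4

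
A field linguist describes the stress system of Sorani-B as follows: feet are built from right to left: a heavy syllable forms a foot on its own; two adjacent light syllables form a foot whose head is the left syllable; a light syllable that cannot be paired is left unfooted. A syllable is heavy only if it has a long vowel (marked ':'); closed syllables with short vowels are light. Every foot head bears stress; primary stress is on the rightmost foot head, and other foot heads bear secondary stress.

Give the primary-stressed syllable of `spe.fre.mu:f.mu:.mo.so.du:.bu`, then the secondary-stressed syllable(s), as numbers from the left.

Weights: 1 spe L, 2 fre L, 3 mu:f H, 4 mu: H, 5 mo L, 6 so L, 7 du: H, 8 bu L.
Parse right to left (heavy = foot alone; LL = one foot; stranded L unfooted): (ˈspe.fre) (ˈmu:f) (ˈmu:) (ˈmo.so) (ˈdu:) bu.
Foot heads: 1, 3, 4, 5, 7.
Primary stress on the rightmost head = syllable 7.
Secondary stress on 1, 3, 4, 5: ˌspe.fre.ˌmu:f.ˌmu:.ˌmo.so.ˈdu:.bu.

primary 7, secondary 1, 3, 4, 5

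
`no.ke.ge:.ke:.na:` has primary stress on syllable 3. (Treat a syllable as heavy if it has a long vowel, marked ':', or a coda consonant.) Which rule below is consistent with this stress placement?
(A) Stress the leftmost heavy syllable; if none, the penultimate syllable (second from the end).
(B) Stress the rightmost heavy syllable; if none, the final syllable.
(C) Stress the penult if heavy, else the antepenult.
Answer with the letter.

Rule A → syllable 3 ✓.
Rule B → syllable 5 (observed: 3).
Rule C → syllable 4 (observed: 3).

A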